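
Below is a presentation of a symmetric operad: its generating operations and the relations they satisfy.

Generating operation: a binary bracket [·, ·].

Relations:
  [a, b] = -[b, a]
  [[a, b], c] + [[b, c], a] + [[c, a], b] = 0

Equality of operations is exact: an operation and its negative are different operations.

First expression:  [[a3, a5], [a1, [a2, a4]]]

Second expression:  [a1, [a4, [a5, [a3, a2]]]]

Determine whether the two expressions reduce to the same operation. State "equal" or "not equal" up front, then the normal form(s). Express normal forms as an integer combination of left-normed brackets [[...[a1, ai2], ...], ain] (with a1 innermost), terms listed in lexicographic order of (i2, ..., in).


Normal form of the first expression: -[[[[a1, a2], a4], a3], a5] + [[[[a1, a2], a4], a5], a3] + [[[[a1, a4], a2], a3], a5] - [[[[a1, a4], a2], a5], a3]
Normal form of the second expression: -[[[[a1, a2], a3], a5], a4] + [[[[a1, a3], a2], a5], a4] + [[[[a1, a4], a2], a3], a5] - [[[[a1, a4], a3], a2], a5] - [[[[a1, a4], a5], a2], a3] + [[[[a1, a4], a5], a3], a2] + [[[[a1, a5], a2], a3], a4] - [[[[a1, a5], a3], a2], a4]
Different reductions; not equal.

not equal; first: -[[[[a1, a2], a4], a3], a5] + [[[[a1, a2], a4], a5], a3] + [[[[a1, a4], a2], a3], a5] - [[[[a1, a4], a2], a5], a3]; second: -[[[[a1, a2], a3], a5], a4] + [[[[a1, a3], a2], a5], a4] + [[[[a1, a4], a2], a3], a5] - [[[[a1, a4], a3], a2], a5] - [[[[a1, a4], a5], a2], a3] + [[[[a1, a4], a5], a3], a2] + [[[[a1, a5], a2], a3], a4] - [[[[a1, a5], a3], a2], a4]


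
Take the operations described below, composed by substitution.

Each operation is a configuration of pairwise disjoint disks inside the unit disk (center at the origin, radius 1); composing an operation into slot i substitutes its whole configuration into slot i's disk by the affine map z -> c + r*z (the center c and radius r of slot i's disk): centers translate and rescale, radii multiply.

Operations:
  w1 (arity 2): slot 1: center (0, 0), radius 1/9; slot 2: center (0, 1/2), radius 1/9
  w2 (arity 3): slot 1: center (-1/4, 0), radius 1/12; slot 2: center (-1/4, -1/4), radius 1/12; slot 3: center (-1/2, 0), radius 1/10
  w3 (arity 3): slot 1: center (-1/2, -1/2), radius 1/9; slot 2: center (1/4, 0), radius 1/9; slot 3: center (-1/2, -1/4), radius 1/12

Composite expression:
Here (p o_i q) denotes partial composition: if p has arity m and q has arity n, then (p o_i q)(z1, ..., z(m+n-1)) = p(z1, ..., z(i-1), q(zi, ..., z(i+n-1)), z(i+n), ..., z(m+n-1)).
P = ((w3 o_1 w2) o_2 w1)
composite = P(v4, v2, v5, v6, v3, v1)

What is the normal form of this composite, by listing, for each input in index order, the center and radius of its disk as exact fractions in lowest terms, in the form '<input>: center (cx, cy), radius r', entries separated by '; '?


v1: center (-1/2, -1/4), radius 1/12; v2: center (-19/36, -19/36), radius 1/972; v3: center (1/4, 0), radius 1/9; v4: center (-19/36, -1/2), radius 1/108; v5: center (-19/36, -113/216), radius 1/972; v6: center (-5/9, -1/2), radius 1/90

Each v-disk chains the slot maps above it in w3; radii multiply.
for v4, the 2-step affine chain lands on center (-19/36, -1/2), radius 1/108
for v2, the 3-step affine chain lands on center (-19/36, -19/36), radius 1/972
for v5, the 3-step affine chain lands on center (-19/36, -113/216), radius 1/972
for v6, the 2-step affine chain lands on center (-5/9, -1/2), radius 1/90
for v3, the 1-step affine chain lands on center (1/4, 0), radius 1/9
for v1, the 1-step affine chain lands on center (-1/2, -1/4), radius 1/12


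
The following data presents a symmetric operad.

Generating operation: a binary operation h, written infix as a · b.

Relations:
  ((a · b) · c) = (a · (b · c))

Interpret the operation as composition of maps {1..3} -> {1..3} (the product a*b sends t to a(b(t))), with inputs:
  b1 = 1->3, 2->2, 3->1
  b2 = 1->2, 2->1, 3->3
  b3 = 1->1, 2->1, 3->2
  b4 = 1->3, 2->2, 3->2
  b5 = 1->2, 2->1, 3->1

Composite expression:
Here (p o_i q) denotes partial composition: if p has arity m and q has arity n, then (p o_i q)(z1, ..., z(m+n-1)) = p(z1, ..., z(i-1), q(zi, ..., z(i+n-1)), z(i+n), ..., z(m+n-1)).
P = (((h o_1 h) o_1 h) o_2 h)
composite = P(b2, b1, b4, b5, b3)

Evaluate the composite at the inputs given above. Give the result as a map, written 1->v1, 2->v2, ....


1->1, 2->1, 3->2


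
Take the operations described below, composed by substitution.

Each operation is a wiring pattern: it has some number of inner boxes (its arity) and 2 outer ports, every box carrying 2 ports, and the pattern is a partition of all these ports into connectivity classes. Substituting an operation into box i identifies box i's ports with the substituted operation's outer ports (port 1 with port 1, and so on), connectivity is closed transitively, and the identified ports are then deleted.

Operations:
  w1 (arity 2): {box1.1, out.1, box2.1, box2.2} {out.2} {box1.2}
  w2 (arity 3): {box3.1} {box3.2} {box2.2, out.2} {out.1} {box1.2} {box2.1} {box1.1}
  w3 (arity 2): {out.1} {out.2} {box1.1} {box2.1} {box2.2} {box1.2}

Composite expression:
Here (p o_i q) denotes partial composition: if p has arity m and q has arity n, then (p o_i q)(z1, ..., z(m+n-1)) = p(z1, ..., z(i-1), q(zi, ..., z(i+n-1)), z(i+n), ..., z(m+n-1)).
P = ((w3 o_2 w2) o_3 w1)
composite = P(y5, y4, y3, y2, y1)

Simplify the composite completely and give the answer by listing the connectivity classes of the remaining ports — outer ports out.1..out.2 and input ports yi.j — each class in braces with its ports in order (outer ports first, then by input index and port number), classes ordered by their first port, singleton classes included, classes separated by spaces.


Two ports join when wires chain via w3-identified ports.
the subtree at w1 composes to {out.1, y2.1, y2.2, y3.1} {out.2} {y3.2} on (y3, y2); out.j = own outer ports
the subtree at w2 composes to {out.1} {out.2} {y1.1} {y1.2} {y2.1, y2.2, y3.1} {y3.2} {y4.1} {y4.2} on (y4, y3, y2, y1); out.j = own outer ports
the subtree at w3 composes to {out.1} {out.2} {y1.1} {y1.2} {y2.1, y2.2, y3.1} {y3.2} {y4.1} {y4.2} {y5.1} {y5.2} on (y5, y4, y3, y2, y1); out.j = own outer ports

{out.1} {out.2} {y1.1} {y1.2} {y2.1, y2.2, y3.1} {y3.2} {y4.1} {y4.2} {y5.1} {y5.2}


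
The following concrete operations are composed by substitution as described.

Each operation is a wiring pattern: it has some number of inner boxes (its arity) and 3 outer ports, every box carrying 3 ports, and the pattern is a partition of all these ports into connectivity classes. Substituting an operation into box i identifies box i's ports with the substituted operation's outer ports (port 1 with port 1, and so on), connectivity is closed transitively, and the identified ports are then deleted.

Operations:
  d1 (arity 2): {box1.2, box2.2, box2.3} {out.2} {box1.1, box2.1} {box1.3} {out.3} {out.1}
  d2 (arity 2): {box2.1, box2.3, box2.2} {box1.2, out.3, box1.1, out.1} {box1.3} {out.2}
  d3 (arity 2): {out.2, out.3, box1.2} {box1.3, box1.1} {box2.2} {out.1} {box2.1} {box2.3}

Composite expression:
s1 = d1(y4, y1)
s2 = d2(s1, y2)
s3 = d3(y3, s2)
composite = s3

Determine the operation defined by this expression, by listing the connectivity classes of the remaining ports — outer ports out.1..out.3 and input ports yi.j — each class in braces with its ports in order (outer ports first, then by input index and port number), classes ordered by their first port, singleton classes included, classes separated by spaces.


{out.1} {out.2, out.3, y3.2} {y1.1, y4.1} {y1.2, y1.3, y4.2} {y2.1, y2.2, y2.3} {y3.1, y3.3} {y4.3}


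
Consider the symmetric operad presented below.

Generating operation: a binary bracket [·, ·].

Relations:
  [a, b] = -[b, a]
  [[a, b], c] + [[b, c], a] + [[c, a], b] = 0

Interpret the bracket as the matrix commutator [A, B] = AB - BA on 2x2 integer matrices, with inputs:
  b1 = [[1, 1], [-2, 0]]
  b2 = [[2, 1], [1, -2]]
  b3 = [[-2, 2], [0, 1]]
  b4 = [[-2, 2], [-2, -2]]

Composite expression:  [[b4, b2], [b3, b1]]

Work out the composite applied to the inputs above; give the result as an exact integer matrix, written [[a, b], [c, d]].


[[8, -104], [112, -8]]

[b4, b2] = [[4, -8], [-8, -4]]
[b3, b1] = [[-4, -5], [-6, 4]]
[[b4, b2], [b3, b1]] = [[8, -104], [112, -8]]


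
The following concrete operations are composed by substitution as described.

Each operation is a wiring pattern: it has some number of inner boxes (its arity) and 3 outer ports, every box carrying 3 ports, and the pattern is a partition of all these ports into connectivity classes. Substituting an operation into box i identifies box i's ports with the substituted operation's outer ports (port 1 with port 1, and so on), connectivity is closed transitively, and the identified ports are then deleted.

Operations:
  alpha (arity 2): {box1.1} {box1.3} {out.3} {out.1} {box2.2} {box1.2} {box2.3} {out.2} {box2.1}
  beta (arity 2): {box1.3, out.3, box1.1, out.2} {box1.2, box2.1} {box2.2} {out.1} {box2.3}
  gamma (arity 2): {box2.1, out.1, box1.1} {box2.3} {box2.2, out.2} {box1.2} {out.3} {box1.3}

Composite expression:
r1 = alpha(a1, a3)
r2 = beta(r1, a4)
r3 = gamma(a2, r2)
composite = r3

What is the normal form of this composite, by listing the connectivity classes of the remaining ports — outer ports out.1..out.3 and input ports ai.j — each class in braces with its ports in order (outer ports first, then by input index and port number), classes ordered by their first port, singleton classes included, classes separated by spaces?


{out.1, a2.1} {out.2} {out.3} {a1.1} {a1.2} {a1.3} {a2.2} {a2.3} {a3.1} {a3.2} {a3.3} {a4.1} {a4.2} {a4.3}

Reachability decides: close wires over gamma-identified ports.
composing alpha on (a1, a3), with out.j its own outer ports: {out.1} {out.2} {out.3} {a1.1} {a1.2} {a1.3} {a3.1} {a3.2} {a3.3}
composing beta on (a1, a3, a4), with out.j its own outer ports: {out.1} {out.2, out.3} {a1.1} {a1.2} {a1.3} {a3.1} {a3.2} {a3.3} {a4.1} {a4.2} {a4.3}
composing gamma on (a2, a1, a3, a4), with out.j its own outer ports: {out.1, a2.1} {out.2} {out.3} {a1.1} {a1.2} {a1.3} {a2.2} {a2.3} {a3.1} {a3.2} {a3.3} {a4.1} {a4.2} {a4.3}


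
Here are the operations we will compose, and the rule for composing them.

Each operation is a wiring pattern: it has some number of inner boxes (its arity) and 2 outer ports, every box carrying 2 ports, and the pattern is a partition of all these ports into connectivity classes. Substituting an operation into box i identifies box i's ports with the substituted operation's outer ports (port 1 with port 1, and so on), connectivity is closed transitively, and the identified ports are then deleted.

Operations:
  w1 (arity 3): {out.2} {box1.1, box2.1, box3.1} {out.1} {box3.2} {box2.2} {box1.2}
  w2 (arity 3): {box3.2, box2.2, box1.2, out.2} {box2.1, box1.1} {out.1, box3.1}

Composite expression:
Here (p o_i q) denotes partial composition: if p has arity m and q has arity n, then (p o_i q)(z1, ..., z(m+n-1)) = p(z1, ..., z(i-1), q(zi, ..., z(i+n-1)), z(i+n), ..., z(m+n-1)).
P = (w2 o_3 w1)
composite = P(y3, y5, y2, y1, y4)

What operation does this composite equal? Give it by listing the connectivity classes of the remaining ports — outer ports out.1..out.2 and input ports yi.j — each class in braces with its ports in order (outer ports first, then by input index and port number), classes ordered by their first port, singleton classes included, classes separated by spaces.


Two ports join when wires chain via w2-identified ports.
stage w1: inputs (y2, y1, y4), connectivity {out.1} {out.2} {y1.1, y2.1, y4.1} {y1.2} {y2.2} {y4.2}, out.j its boundary
stage w2: inputs (y3, y5, y2, y1, y4), connectivity {out.1} {out.2, y3.2, y5.2} {y1.1, y2.1, y4.1} {y1.2} {y2.2} {y3.1, y5.1} {y4.2}, out.j its boundary

{out.1} {out.2, y3.2, y5.2} {y1.1, y2.1, y4.1} {y1.2} {y2.2} {y3.1, y5.1} {y4.2}


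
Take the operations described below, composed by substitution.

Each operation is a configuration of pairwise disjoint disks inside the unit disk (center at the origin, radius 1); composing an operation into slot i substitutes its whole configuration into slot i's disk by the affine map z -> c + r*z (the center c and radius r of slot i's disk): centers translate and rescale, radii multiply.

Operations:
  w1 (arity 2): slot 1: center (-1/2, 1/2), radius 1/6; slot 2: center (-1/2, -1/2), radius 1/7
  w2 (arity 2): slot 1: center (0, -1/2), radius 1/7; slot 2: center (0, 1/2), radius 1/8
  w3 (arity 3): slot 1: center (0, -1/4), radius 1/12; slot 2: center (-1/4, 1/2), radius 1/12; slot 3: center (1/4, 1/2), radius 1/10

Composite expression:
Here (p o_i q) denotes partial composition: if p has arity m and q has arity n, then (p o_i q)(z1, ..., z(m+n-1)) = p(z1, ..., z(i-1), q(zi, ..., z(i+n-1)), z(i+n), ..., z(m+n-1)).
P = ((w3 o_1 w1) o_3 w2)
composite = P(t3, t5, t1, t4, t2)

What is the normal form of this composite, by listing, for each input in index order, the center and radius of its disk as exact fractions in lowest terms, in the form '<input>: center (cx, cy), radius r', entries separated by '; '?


Each t-disk chains the slot maps above it in w3; radii multiply.
for t3, the 2-step affine chain lands on center (-1/24, -5/24), radius 1/72
for t5, the 2-step affine chain lands on center (-1/24, -7/24), radius 1/84
for t1, the 2-step affine chain lands on center (-1/4, 11/24), radius 1/84
for t4, the 2-step affine chain lands on center (-1/4, 13/24), radius 1/96
for t2, the 1-step affine chain lands on center (1/4, 1/2), radius 1/10

t1: center (-1/4, 11/24), radius 1/84; t2: center (1/4, 1/2), radius 1/10; t3: center (-1/24, -5/24), radius 1/72; t4: center (-1/4, 13/24), radius 1/96; t5: center (-1/24, -7/24), radius 1/84


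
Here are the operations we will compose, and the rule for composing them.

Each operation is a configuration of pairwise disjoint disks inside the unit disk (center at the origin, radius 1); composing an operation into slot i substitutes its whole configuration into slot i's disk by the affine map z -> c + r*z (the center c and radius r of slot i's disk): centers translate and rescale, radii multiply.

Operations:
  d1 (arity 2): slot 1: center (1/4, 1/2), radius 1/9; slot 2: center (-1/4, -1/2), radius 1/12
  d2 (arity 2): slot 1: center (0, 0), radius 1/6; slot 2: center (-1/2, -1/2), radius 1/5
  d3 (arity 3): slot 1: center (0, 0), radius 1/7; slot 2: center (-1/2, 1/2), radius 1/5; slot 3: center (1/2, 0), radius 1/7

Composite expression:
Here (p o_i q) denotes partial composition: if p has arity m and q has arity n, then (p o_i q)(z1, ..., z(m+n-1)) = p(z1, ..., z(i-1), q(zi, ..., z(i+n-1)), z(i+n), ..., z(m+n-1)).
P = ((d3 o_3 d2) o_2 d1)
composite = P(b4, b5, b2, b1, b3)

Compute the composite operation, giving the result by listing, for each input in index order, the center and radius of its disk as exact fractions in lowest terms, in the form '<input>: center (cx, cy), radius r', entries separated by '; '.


b1: center (1/2, 0), radius 1/42; b2: center (-11/20, 2/5), radius 1/60; b3: center (3/7, -1/14), radius 1/35; b4: center (0, 0), radius 1/7; b5: center (-9/20, 3/5), radius 1/45

Affine substitution under d3: radii multiply and b-centers shift.
tracing b4 down its 1-map path: center (0, 0), radius 1/7
tracing b5 down its 2-map path: center (-9/20, 3/5), radius 1/45
tracing b2 down its 2-map path: center (-11/20, 2/5), radius 1/60
tracing b1 down its 2-map path: center (1/2, 0), radius 1/42
tracing b3 down its 2-map path: center (3/7, -1/14), radius 1/35


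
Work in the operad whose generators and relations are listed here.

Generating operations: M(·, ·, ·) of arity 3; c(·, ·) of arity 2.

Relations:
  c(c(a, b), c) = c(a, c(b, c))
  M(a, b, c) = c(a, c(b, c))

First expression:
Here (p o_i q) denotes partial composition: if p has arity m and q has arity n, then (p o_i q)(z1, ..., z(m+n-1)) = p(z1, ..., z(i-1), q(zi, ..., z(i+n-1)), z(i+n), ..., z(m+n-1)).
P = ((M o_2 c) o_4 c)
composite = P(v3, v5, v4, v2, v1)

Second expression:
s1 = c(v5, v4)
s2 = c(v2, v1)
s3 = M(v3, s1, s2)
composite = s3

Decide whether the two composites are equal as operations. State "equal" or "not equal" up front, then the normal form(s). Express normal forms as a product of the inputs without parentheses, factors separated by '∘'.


The first expression reduces to v3 ∘ v5 ∘ v4 ∘ v2 ∘ v1
The second expression reduces to v3 ∘ v5 ∘ v4 ∘ v2 ∘ v1
The normal forms match — equal.

equal; both compose to v3 ∘ v5 ∘ v4 ∘ v2 ∘ v1


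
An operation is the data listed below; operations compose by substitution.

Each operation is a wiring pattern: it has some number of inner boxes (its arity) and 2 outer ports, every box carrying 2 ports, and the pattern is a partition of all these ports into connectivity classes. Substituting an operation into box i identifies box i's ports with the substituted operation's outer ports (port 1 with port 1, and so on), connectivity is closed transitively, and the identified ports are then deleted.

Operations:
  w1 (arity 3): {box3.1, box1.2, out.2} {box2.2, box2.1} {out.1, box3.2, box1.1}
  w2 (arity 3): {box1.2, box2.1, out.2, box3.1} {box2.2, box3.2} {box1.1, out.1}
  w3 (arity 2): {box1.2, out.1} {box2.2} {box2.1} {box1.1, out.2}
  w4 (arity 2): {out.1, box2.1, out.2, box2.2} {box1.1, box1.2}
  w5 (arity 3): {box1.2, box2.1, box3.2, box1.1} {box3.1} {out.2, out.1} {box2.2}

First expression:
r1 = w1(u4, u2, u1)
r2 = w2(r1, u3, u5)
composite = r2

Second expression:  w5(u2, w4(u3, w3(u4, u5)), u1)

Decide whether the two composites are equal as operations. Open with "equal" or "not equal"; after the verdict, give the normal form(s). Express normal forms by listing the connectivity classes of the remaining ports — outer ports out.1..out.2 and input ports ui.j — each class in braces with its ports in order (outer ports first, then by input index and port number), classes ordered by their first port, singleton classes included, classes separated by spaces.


not equal; first: {out.1, u1.2, u4.1} {out.2, u1.1, u3.1, u4.2, u5.1} {u2.1, u2.2} {u3.2, u5.2}; second: {out.1, out.2} {u1.1} {u1.2, u2.1, u2.2, u4.1, u4.2} {u3.1, u3.2} {u5.1} {u5.2}

Reducing the first expression gives {out.1, u1.2, u4.1} {out.2, u1.1, u3.1, u4.2, u5.1} {u2.1, u2.2} {u3.2, u5.2}
Reducing the second expression gives {out.1, out.2} {u1.1} {u1.2, u2.1, u2.2, u4.1, u4.2} {u3.1, u3.2} {u5.1} {u5.2}
The forms do not match — not equal.


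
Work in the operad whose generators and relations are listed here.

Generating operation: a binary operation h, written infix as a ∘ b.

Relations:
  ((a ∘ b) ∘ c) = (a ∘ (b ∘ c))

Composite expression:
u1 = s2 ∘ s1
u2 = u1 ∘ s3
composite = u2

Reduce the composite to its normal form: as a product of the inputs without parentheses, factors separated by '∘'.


s2 ∘ s1 ∘ s3

Every regrouping of h is equal, so read the s-inputs in written order.
(s2 ∘ s1) flattens to s2 ∘ s1
((s2 ∘ s1) ∘ s3) flattens to s2 ∘ s1 ∘ s3


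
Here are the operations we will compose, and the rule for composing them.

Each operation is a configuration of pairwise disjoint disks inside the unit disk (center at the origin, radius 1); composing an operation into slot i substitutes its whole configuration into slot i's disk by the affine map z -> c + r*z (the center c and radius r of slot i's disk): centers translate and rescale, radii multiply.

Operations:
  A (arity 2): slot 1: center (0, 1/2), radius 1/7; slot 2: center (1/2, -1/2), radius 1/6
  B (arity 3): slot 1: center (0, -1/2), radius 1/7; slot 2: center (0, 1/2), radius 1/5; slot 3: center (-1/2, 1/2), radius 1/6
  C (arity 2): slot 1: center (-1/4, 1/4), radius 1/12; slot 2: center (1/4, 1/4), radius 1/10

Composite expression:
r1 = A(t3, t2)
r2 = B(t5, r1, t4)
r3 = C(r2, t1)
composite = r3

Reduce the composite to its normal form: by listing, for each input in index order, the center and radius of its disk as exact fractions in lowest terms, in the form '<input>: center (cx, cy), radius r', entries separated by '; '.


Nesting under C composes maps z -> c + r*z down each t-path.
input t5: composing its 2 substitution steps yields center (-1/4, 5/24), radius 1/84
input t3: composing its 3 substitution steps yields center (-1/4, 3/10), radius 1/420
input t2: composing its 3 substitution steps yields center (-29/120, 17/60), radius 1/360
input t4: composing its 2 substitution steps yields center (-7/24, 7/24), radius 1/72
input t1: composing its 1 substitution step yields center (1/4, 1/4), radius 1/10

t1: center (1/4, 1/4), radius 1/10; t2: center (-29/120, 17/60), radius 1/360; t3: center (-1/4, 3/10), radius 1/420; t4: center (-7/24, 7/24), radius 1/72; t5: center (-1/4, 5/24), radius 1/84


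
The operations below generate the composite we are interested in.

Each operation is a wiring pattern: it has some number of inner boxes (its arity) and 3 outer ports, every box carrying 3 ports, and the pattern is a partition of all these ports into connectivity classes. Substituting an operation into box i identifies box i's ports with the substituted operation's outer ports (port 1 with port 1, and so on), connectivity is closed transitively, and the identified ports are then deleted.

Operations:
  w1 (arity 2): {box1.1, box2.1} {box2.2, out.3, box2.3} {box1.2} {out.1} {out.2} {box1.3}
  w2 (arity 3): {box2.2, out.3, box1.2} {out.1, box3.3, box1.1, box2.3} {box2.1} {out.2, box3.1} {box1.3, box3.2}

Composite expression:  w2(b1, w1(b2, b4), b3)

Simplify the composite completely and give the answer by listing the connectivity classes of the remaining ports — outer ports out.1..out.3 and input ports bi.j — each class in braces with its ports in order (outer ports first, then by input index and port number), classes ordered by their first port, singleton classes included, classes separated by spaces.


{out.1, b1.1, b3.3, b4.2, b4.3} {out.2, b3.1} {out.3, b1.2} {b1.3, b3.2} {b2.1, b4.1} {b2.2} {b2.3}


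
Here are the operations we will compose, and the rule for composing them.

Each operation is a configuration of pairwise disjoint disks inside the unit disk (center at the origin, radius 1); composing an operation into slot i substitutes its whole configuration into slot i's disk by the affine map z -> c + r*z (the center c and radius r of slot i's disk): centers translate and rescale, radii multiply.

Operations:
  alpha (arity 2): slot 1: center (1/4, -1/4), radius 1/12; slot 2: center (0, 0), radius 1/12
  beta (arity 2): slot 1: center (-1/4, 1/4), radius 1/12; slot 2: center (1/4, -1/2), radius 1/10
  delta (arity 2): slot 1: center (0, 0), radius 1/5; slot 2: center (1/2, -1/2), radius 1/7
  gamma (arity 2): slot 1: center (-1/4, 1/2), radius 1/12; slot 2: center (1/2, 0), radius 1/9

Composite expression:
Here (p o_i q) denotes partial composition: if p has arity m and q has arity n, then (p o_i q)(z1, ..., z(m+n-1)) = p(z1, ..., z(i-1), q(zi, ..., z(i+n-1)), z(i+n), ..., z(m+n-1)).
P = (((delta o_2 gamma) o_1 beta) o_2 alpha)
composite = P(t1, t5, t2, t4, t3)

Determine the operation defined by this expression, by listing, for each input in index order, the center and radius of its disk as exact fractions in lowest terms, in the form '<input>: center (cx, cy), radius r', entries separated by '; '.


Below delta, radii multiply path by path; the t-disk centers shift.
tracing t1 down its 2-map path: center (-1/20, 1/20), radius 1/60
tracing t5 down its 3-map path: center (11/200, -21/200), radius 1/600
tracing t2 down its 3-map path: center (1/20, -1/10), radius 1/600
tracing t4 down its 2-map path: center (13/28, -3/7), radius 1/84
tracing t3 down its 2-map path: center (4/7, -1/2), radius 1/63

t1: center (-1/20, 1/20), radius 1/60; t2: center (1/20, -1/10), radius 1/600; t3: center (4/7, -1/2), radius 1/63; t4: center (13/28, -3/7), radius 1/84; t5: center (11/200, -21/200), radius 1/600


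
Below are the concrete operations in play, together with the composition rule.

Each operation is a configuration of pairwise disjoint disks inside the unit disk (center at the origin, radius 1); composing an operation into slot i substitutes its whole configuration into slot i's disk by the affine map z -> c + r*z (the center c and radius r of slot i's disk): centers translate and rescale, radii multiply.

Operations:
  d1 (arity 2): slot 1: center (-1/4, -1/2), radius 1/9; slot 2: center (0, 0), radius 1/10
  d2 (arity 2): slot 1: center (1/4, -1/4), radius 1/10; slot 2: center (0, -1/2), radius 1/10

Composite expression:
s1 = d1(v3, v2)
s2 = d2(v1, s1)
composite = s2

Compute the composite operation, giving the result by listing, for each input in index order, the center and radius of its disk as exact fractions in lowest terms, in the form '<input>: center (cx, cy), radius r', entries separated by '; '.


v1: center (1/4, -1/4), radius 1/10; v2: center (0, -1/2), radius 1/100; v3: center (-1/40, -11/20), radius 1/90

Each v-disk chains the slot maps above it in d2; radii multiply.
tracing v1 down its 1-map path: center (1/4, -1/4), radius 1/10
tracing v3 down its 2-map path: center (-1/40, -11/20), radius 1/90
tracing v2 down its 2-map path: center (0, -1/2), radius 1/100


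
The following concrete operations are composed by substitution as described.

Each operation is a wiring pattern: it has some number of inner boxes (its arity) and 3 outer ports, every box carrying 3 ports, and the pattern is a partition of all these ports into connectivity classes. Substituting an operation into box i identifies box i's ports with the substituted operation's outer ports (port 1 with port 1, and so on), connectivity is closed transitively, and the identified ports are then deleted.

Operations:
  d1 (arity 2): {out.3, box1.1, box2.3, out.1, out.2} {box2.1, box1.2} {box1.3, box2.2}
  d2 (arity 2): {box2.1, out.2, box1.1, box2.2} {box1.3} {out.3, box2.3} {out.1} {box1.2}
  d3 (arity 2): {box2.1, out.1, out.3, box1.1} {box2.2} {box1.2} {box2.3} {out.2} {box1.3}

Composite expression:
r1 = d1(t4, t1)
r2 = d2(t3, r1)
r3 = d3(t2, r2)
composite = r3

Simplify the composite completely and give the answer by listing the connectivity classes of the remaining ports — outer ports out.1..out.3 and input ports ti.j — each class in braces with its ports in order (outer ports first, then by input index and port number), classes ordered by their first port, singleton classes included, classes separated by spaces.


{out.1, out.3, t2.1} {out.2} {t1.1, t4.2} {t1.2, t4.3} {t1.3, t3.1, t4.1} {t2.2} {t2.3} {t3.2} {t3.3}

Two ports join when wires chain via d3-identified ports.
the subtree at d1 composes to {out.1, out.2, out.3, t1.3, t4.1} {t1.1, t4.2} {t1.2, t4.3} on (t4, t1); out.j = own outer ports
the subtree at d2 composes to {out.1} {out.2, out.3, t1.3, t3.1, t4.1} {t1.1, t4.2} {t1.2, t4.3} {t3.2} {t3.3} on (t3, t4, t1); out.j = own outer ports
the subtree at d3 composes to {out.1, out.3, t2.1} {out.2} {t1.1, t4.2} {t1.2, t4.3} {t1.3, t3.1, t4.1} {t2.2} {t2.3} {t3.2} {t3.3} on (t2, t3, t4, t1); out.j = own outer ports


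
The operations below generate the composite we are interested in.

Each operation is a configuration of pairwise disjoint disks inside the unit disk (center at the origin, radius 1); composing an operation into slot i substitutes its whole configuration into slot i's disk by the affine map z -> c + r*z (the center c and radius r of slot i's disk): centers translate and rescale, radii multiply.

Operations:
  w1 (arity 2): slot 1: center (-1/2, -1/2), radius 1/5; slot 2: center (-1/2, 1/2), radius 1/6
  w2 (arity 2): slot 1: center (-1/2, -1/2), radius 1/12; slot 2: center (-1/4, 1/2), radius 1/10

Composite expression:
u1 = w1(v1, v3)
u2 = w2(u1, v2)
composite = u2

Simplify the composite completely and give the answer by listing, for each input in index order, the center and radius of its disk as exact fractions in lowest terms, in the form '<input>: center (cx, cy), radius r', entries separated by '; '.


v1: center (-13/24, -13/24), radius 1/60; v2: center (-1/4, 1/2), radius 1/10; v3: center (-13/24, -11/24), radius 1/72


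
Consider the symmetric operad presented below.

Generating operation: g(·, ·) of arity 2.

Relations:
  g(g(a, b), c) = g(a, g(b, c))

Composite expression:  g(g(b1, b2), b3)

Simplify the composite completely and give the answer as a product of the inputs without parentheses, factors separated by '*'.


The g-tree's shape is irrelevant; the b-reading-order decides.
g(b1, b2) flattens to b1 * b2
g(g(b1, b2), b3) flattens to b1 * b2 * b3

b1 * b2 * b3


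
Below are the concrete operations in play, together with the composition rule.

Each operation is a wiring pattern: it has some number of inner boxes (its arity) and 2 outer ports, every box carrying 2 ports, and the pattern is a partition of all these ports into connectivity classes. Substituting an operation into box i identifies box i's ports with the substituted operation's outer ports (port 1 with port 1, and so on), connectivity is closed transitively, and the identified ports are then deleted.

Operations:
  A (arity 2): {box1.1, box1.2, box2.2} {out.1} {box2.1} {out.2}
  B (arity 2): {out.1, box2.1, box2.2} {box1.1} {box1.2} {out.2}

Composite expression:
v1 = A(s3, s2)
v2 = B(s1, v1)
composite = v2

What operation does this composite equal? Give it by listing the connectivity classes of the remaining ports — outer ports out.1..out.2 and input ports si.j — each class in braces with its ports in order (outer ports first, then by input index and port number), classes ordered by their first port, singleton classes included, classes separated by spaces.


{out.1} {out.2} {s1.1} {s1.2} {s2.1} {s2.2, s3.1, s3.2}

Substituting into B glues patterns; closure does the rest.
through A, on inputs (s3, s2): {out.1} {out.2} {s2.1} {s2.2, s3.1, s3.2} (out.j = stage outer ports)
through B, on inputs (s1, s3, s2): {out.1} {out.2} {s1.1} {s1.2} {s2.1} {s2.2, s3.1, s3.2} (out.j = stage outer ports)


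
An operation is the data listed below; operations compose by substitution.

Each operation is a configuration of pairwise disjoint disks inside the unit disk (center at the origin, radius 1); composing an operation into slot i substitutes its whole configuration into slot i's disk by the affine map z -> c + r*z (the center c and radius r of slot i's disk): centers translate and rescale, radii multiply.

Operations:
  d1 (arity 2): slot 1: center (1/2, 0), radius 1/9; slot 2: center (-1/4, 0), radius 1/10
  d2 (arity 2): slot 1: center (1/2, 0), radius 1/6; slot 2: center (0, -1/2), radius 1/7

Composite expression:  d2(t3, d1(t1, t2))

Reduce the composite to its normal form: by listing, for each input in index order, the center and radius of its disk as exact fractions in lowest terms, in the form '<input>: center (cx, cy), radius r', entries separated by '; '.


t1: center (1/14, -1/2), radius 1/63; t2: center (-1/28, -1/2), radius 1/70; t3: center (1/2, 0), radius 1/6

Affine substitution under d2: radii multiply and t-centers shift.
input t3: applying the 1 nested substitution gives center (1/2, 0), radius 1/6
input t1: applying the 2 nested substitutions gives center (1/14, -1/2), radius 1/63
input t2: applying the 2 nested substitutions gives center (-1/28, -1/2), radius 1/70


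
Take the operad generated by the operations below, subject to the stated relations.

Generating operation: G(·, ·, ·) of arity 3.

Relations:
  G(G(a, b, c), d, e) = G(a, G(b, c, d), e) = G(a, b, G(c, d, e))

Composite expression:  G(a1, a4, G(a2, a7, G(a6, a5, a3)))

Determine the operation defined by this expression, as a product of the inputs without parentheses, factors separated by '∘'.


a1 ∘ a4 ∘ a2 ∘ a7 ∘ a6 ∘ a5 ∘ a3

Associativity of G dissolves the nesting; only the a-input order survives.
G(a6, a5, a3) reduces to a6 ∘ a5 ∘ a3
G(a2, a7, G(a6, a5, a3)) reduces to a2 ∘ a7 ∘ a6 ∘ a5 ∘ a3
G(a1, a4, G(a2, a7, G(a6, a5, a3))) reduces to a1 ∘ a4 ∘ a2 ∘ a7 ∘ a6 ∘ a5 ∘ a3


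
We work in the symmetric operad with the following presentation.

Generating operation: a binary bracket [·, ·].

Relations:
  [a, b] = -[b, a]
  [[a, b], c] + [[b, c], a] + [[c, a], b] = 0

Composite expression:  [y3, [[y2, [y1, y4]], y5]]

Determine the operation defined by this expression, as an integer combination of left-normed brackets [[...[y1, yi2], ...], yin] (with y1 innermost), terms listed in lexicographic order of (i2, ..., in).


[[[[y1, y4], y2], y5], y3]

Expand each bracket as ab - ba; the y1-initial words give the coefficients.
Composite bracket: [y3, [[y2, [y1, y4]], y5]]
The bracket unfolds into 16 signed words via [a, b] = ab - ba (2^4 = 16).
Words beginning with y1 determine it all:
  from y1y4y2y5y3, sign +1: term +[[[[y1, y4], y2], y5], y3]


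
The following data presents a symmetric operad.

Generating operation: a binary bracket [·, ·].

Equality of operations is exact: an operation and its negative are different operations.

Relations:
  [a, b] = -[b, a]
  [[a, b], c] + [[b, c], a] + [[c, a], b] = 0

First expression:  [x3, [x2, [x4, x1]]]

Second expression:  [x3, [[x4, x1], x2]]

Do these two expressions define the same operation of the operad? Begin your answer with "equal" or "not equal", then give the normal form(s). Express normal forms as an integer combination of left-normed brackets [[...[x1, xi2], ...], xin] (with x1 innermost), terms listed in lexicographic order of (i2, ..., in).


In normal form, the first expression is -[[[x1, x4], x2], x3]
In normal form, the second expression is [[[x1, x4], x2], x3]
No match — not equal.

not equal — first -[[[x1, x4], x2], x3], second [[[x1, x4], x2], x3]


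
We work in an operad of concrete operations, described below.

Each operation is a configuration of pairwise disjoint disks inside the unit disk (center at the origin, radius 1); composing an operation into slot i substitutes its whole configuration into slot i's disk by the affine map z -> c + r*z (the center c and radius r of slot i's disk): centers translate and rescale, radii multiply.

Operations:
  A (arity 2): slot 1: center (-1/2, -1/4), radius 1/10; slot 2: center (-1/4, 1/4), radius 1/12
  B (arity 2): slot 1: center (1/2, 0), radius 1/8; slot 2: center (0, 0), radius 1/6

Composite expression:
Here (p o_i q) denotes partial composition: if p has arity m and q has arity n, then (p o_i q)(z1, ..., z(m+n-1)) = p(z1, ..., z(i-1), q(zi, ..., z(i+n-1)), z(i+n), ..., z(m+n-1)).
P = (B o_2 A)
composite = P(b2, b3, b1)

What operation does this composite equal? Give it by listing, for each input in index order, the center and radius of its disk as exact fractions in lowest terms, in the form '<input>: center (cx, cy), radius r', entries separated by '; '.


Below B, radii multiply path by path; the b-disk centers shift.
b2: after 1 affine step, its disk has center (1/2, 0), radius 1/8
b3: after 2 affine steps, its disk has center (-1/12, -1/24), radius 1/60
b1: after 2 affine steps, its disk has center (-1/24, 1/24), radius 1/72

b1: center (-1/24, 1/24), radius 1/72; b2: center (1/2, 0), radius 1/8; b3: center (-1/12, -1/24), radius 1/60


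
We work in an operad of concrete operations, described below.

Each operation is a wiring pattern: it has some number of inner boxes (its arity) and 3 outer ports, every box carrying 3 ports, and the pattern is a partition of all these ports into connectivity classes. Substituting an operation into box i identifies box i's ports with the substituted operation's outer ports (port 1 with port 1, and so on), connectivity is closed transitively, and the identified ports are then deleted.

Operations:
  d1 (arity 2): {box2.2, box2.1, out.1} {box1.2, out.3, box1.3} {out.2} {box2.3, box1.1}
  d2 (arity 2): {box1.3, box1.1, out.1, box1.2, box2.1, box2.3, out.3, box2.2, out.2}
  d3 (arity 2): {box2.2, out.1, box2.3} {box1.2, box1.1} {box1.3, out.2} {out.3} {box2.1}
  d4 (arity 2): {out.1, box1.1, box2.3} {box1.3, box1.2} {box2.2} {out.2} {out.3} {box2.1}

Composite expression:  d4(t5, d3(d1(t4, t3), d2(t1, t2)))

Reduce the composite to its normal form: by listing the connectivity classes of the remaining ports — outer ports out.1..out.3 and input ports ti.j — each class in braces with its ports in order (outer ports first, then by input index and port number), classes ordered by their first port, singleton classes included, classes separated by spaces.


{out.1, t5.1} {out.2} {out.3} {t1.1, t1.2, t1.3, t2.1, t2.2, t2.3} {t3.1, t3.2} {t3.3, t4.1} {t4.2, t4.3} {t5.2, t5.3}


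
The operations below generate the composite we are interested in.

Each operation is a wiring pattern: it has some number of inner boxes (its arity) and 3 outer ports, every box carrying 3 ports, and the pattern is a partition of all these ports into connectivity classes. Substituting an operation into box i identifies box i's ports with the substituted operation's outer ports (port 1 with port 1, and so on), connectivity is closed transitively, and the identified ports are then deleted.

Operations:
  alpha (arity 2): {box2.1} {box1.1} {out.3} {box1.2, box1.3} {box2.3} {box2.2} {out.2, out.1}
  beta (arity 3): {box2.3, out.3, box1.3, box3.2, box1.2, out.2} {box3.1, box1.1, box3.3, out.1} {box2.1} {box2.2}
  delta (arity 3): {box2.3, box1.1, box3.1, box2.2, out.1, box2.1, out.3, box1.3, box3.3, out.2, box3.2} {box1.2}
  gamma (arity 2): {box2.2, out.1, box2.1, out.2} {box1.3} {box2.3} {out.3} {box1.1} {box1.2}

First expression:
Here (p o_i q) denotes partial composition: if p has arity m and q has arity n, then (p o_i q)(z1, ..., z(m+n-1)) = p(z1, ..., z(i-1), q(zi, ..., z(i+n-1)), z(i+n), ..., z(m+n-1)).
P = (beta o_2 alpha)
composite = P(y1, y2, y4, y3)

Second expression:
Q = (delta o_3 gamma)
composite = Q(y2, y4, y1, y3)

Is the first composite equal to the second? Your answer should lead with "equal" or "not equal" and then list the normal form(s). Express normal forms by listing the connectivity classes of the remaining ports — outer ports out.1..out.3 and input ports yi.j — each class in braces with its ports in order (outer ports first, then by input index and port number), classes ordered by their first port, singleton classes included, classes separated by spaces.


not equal; the first gives {out.1, y1.1, y3.1, y3.3} {out.2, out.3, y1.2, y1.3, y3.2} {y2.1} {y2.2, y2.3} {y4.1} {y4.2} {y4.3} and the second {out.1, out.2, out.3, y2.1, y2.3, y3.1, y3.2, y4.1, y4.2, y4.3} {y1.1} {y1.2} {y1.3} {y2.2} {y3.3}

Reducing the first expression gives {out.1, y1.1, y3.1, y3.3} {out.2, out.3, y1.2, y1.3, y3.2} {y2.1} {y2.2, y2.3} {y4.1} {y4.2} {y4.3}
Reducing the second expression gives {out.1, out.2, out.3, y2.1, y2.3, y3.1, y3.2, y4.1, y4.2, y4.3} {y1.1} {y1.2} {y1.3} {y2.2} {y3.3}
The normal forms differ: not equal.


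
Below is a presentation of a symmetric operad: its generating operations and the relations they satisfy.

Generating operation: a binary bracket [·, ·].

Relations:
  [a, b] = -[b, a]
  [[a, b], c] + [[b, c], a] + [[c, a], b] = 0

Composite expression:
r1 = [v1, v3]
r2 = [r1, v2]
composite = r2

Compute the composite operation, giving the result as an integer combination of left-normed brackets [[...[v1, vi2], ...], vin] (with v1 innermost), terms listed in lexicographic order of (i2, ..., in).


[[v1, v3], v2]

Left-normed coefficients sit on the v1-initial expansion words.
Composite bracket: [[v1, v3], v2]
Under [a, b] = ab - ba we get 4 signed associative words (2^2 = 4).
The v1-initial words carry the normal form:
  v1v3v2 (sign +1) contributes +[[v1, v3], v2]


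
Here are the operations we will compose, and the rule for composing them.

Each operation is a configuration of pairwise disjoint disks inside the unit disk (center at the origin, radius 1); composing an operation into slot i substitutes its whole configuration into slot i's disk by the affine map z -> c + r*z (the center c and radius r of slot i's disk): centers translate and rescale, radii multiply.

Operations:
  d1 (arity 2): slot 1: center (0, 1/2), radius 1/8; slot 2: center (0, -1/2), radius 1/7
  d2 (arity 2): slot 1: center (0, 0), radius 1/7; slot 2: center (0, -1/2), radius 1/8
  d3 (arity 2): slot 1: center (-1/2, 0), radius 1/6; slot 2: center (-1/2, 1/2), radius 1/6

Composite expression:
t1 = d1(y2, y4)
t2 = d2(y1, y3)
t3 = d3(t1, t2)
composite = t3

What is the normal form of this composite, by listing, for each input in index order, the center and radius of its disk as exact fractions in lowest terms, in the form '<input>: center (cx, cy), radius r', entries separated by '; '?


y1: center (-1/2, 1/2), radius 1/42; y2: center (-1/2, 1/12), radius 1/48; y3: center (-1/2, 5/12), radius 1/48; y4: center (-1/2, -1/12), radius 1/42
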